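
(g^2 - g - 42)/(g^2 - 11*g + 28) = (g + 6)/(g - 4)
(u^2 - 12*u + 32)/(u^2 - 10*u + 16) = (u - 4)/(u - 2)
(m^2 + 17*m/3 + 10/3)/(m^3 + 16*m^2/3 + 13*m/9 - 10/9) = 3/(3*m - 1)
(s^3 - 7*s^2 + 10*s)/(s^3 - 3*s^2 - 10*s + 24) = s*(s - 5)/(s^2 - s - 12)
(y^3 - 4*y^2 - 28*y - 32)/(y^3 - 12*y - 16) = (y - 8)/(y - 4)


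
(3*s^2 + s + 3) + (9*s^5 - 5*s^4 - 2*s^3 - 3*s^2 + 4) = 9*s^5 - 5*s^4 - 2*s^3 + s + 7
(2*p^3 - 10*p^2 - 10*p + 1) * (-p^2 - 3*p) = -2*p^5 + 4*p^4 + 40*p^3 + 29*p^2 - 3*p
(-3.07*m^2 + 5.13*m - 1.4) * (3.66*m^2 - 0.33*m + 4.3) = -11.2362*m^4 + 19.7889*m^3 - 20.0179*m^2 + 22.521*m - 6.02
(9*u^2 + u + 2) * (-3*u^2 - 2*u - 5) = -27*u^4 - 21*u^3 - 53*u^2 - 9*u - 10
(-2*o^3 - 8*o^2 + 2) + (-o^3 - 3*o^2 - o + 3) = -3*o^3 - 11*o^2 - o + 5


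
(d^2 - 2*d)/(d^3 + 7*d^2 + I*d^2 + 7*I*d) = (d - 2)/(d^2 + d*(7 + I) + 7*I)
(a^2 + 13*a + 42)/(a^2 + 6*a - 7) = (a + 6)/(a - 1)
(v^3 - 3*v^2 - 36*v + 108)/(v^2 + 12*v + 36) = (v^2 - 9*v + 18)/(v + 6)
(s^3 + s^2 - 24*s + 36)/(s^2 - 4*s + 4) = (s^2 + 3*s - 18)/(s - 2)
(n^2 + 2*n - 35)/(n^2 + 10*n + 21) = (n - 5)/(n + 3)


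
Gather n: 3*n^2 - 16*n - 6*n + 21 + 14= 3*n^2 - 22*n + 35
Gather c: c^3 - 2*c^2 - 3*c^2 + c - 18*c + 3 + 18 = c^3 - 5*c^2 - 17*c + 21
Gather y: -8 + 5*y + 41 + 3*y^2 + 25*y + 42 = 3*y^2 + 30*y + 75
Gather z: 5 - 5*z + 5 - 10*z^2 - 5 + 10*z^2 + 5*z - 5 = 0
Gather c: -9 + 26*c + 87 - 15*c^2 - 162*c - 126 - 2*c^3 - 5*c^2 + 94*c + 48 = -2*c^3 - 20*c^2 - 42*c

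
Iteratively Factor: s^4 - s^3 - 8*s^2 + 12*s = (s - 2)*(s^3 + s^2 - 6*s) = (s - 2)^2*(s^2 + 3*s) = (s - 2)^2*(s + 3)*(s)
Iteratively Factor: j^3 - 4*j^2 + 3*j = (j - 1)*(j^2 - 3*j) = j*(j - 1)*(j - 3)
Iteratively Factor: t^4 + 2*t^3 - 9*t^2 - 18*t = (t + 2)*(t^3 - 9*t) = (t + 2)*(t + 3)*(t^2 - 3*t) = (t - 3)*(t + 2)*(t + 3)*(t)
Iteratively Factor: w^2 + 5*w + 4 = (w + 4)*(w + 1)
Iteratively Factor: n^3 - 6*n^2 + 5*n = (n)*(n^2 - 6*n + 5) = n*(n - 1)*(n - 5)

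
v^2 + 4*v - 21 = (v - 3)*(v + 7)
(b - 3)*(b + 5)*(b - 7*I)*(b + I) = b^4 + 2*b^3 - 6*I*b^3 - 8*b^2 - 12*I*b^2 + 14*b + 90*I*b - 105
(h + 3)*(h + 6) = h^2 + 9*h + 18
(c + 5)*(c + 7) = c^2 + 12*c + 35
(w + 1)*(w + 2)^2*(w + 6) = w^4 + 11*w^3 + 38*w^2 + 52*w + 24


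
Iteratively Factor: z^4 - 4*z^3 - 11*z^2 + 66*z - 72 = (z - 3)*(z^3 - z^2 - 14*z + 24) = (z - 3)*(z - 2)*(z^2 + z - 12) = (z - 3)^2*(z - 2)*(z + 4)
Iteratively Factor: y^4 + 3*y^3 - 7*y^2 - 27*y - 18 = (y + 3)*(y^3 - 7*y - 6) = (y + 2)*(y + 3)*(y^2 - 2*y - 3) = (y + 1)*(y + 2)*(y + 3)*(y - 3)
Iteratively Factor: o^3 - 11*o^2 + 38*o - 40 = (o - 2)*(o^2 - 9*o + 20) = (o - 4)*(o - 2)*(o - 5)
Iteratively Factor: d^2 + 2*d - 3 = (d - 1)*(d + 3)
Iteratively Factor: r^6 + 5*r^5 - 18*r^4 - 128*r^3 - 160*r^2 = (r - 5)*(r^5 + 10*r^4 + 32*r^3 + 32*r^2) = (r - 5)*(r + 2)*(r^4 + 8*r^3 + 16*r^2) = r*(r - 5)*(r + 2)*(r^3 + 8*r^2 + 16*r) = r^2*(r - 5)*(r + 2)*(r^2 + 8*r + 16) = r^2*(r - 5)*(r + 2)*(r + 4)*(r + 4)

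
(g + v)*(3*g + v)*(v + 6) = 3*g^2*v + 18*g^2 + 4*g*v^2 + 24*g*v + v^3 + 6*v^2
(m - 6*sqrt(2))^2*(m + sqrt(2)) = m^3 - 11*sqrt(2)*m^2 + 48*m + 72*sqrt(2)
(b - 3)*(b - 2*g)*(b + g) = b^3 - b^2*g - 3*b^2 - 2*b*g^2 + 3*b*g + 6*g^2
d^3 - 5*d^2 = d^2*(d - 5)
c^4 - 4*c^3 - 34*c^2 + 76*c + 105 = (c - 7)*(c - 3)*(c + 1)*(c + 5)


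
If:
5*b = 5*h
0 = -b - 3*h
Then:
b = 0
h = 0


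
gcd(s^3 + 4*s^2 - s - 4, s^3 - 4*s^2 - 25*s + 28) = s^2 + 3*s - 4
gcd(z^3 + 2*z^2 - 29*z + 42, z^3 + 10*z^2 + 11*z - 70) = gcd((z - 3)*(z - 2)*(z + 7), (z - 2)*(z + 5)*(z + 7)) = z^2 + 5*z - 14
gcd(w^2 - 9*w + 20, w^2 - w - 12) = w - 4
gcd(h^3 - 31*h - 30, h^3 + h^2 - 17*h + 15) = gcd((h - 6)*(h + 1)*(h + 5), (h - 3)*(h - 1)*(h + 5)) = h + 5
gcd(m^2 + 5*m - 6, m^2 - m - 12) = 1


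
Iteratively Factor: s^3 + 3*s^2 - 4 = (s + 2)*(s^2 + s - 2) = (s - 1)*(s + 2)*(s + 2)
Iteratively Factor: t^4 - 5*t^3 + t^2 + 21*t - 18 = (t - 1)*(t^3 - 4*t^2 - 3*t + 18) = (t - 3)*(t - 1)*(t^2 - t - 6) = (t - 3)*(t - 1)*(t + 2)*(t - 3)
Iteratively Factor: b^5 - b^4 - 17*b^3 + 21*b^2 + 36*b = (b + 4)*(b^4 - 5*b^3 + 3*b^2 + 9*b) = b*(b + 4)*(b^3 - 5*b^2 + 3*b + 9) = b*(b + 1)*(b + 4)*(b^2 - 6*b + 9) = b*(b - 3)*(b + 1)*(b + 4)*(b - 3)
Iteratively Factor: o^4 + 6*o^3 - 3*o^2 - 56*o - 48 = (o - 3)*(o^3 + 9*o^2 + 24*o + 16) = (o - 3)*(o + 1)*(o^2 + 8*o + 16) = (o - 3)*(o + 1)*(o + 4)*(o + 4)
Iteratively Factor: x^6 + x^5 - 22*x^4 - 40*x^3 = (x)*(x^5 + x^4 - 22*x^3 - 40*x^2) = x^2*(x^4 + x^3 - 22*x^2 - 40*x) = x^2*(x + 2)*(x^3 - x^2 - 20*x) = x^3*(x + 2)*(x^2 - x - 20) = x^3*(x + 2)*(x + 4)*(x - 5)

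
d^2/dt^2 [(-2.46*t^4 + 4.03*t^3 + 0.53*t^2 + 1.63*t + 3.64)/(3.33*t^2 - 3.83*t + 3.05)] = (-54.557388*t^6 + 188.247564*t^5 - 366.422904*t^4 + 545.822732*t^3 - 347.184564*t^2 - 152.941296*t + 80.792612)/(36.926037*t^6 - 127.411461*t^5 + 248.005746*t^4 - 289.578257*t^3 + 227.15241*t^2 - 106.885725*t + 28.372625)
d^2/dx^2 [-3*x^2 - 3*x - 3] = -6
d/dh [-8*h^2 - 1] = -16*h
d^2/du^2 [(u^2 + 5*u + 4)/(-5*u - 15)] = 4/(5*(u^3 + 9*u^2 + 27*u + 27))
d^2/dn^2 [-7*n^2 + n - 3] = -14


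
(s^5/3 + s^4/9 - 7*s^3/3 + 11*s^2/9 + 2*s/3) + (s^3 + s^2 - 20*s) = s^5/3 + s^4/9 - 4*s^3/3 + 20*s^2/9 - 58*s/3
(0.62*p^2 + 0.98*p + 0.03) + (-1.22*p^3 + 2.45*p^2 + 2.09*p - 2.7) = -1.22*p^3 + 3.07*p^2 + 3.07*p - 2.67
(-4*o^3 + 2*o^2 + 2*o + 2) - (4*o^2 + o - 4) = -4*o^3 - 2*o^2 + o + 6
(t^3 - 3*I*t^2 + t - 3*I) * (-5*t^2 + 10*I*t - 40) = -5*t^5 + 25*I*t^4 - 15*t^3 + 145*I*t^2 - 10*t + 120*I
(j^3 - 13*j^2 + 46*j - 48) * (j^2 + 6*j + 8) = j^5 - 7*j^4 - 24*j^3 + 124*j^2 + 80*j - 384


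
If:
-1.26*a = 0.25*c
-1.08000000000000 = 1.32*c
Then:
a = 0.16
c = -0.82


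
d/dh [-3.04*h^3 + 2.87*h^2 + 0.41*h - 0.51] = -9.12*h^2 + 5.74*h + 0.41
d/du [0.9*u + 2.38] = 0.900000000000000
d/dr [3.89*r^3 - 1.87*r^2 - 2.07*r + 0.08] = 11.67*r^2 - 3.74*r - 2.07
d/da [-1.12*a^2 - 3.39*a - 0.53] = -2.24*a - 3.39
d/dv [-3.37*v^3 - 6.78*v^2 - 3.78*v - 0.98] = -10.11*v^2 - 13.56*v - 3.78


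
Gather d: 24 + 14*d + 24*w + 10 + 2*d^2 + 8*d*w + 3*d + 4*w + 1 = 2*d^2 + d*(8*w + 17) + 28*w + 35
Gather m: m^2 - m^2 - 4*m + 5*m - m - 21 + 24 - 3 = 0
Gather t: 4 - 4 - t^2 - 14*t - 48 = -t^2 - 14*t - 48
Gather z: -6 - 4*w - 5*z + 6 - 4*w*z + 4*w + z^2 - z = z^2 + z*(-4*w - 6)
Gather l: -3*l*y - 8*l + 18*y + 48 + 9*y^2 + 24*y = l*(-3*y - 8) + 9*y^2 + 42*y + 48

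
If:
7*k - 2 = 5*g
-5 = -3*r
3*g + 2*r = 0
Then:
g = -10/9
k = -32/63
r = 5/3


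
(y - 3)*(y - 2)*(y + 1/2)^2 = y^4 - 4*y^3 + 5*y^2/4 + 19*y/4 + 3/2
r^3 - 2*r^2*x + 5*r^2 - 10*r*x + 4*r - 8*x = (r + 1)*(r + 4)*(r - 2*x)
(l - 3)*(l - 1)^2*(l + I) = l^4 - 5*l^3 + I*l^3 + 7*l^2 - 5*I*l^2 - 3*l + 7*I*l - 3*I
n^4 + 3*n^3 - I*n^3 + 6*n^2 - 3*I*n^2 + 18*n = n*(n + 3)*(n - 3*I)*(n + 2*I)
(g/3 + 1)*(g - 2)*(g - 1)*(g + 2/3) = g^4/3 + 2*g^3/9 - 7*g^2/3 + 4*g/9 + 4/3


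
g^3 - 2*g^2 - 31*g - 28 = (g - 7)*(g + 1)*(g + 4)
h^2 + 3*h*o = h*(h + 3*o)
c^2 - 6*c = c*(c - 6)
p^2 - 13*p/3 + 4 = (p - 3)*(p - 4/3)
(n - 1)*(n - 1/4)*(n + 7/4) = n^3 + n^2/2 - 31*n/16 + 7/16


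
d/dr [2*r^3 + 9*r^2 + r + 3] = 6*r^2 + 18*r + 1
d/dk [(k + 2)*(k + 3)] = 2*k + 5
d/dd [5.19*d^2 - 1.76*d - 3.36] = 10.38*d - 1.76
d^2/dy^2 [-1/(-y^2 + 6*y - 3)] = 2*(-y^2 + 6*y + 4*(y - 3)^2 - 3)/(y^2 - 6*y + 3)^3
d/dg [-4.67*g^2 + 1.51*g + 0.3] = 1.51 - 9.34*g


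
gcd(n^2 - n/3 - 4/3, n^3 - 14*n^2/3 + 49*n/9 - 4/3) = n - 4/3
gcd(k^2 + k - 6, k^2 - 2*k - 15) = k + 3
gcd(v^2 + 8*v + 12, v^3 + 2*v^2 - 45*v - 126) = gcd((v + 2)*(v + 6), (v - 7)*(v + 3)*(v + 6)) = v + 6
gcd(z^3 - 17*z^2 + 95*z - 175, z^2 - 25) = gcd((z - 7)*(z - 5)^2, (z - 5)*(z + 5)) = z - 5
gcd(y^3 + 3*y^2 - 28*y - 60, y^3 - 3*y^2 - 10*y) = y^2 - 3*y - 10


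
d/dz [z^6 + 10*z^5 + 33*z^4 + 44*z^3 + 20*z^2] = 2*z*(3*z^4 + 25*z^3 + 66*z^2 + 66*z + 20)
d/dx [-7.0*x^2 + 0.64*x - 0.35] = 0.64 - 14.0*x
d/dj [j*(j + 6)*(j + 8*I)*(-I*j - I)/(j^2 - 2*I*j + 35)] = (-2*I*j^5 + j^4*(2 - 7*I) + j^3*(-28 - 172*I) + j^2*(780 - 847*I) + j*(3920 - 420*I) + 1680)/(j^4 - 4*I*j^3 + 66*j^2 - 140*I*j + 1225)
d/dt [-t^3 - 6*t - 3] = -3*t^2 - 6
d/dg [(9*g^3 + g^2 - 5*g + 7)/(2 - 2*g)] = (-9*g^3 + 13*g^2 + g + 1)/(g^2 - 2*g + 1)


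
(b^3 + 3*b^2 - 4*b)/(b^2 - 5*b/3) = 3*(b^2 + 3*b - 4)/(3*b - 5)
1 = 1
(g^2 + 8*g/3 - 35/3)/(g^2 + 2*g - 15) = (g - 7/3)/(g - 3)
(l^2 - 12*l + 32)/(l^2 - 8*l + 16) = (l - 8)/(l - 4)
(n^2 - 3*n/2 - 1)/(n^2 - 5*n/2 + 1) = (2*n + 1)/(2*n - 1)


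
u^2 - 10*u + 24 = (u - 6)*(u - 4)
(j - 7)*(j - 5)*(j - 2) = j^3 - 14*j^2 + 59*j - 70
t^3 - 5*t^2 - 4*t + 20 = (t - 5)*(t - 2)*(t + 2)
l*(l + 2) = l^2 + 2*l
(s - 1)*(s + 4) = s^2 + 3*s - 4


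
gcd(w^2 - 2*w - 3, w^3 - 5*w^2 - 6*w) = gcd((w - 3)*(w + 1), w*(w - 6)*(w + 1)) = w + 1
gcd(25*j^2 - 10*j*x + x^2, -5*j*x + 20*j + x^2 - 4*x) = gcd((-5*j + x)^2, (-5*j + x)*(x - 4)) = -5*j + x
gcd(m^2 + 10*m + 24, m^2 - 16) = m + 4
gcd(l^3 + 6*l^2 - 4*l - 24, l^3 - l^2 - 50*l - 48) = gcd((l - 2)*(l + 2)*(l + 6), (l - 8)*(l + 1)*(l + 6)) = l + 6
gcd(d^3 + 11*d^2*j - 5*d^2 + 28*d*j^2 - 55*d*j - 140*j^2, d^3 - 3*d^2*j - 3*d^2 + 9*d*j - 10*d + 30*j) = d - 5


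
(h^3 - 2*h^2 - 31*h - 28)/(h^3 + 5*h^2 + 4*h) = (h - 7)/h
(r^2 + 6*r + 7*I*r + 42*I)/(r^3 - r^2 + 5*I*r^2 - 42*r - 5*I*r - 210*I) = (r + 7*I)/(r^2 + r*(-7 + 5*I) - 35*I)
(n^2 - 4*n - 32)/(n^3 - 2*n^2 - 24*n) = (n - 8)/(n*(n - 6))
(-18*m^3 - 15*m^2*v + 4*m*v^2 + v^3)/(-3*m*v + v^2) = 6*m^2/v + 7*m + v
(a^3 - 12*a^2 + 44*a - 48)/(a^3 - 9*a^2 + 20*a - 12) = (a - 4)/(a - 1)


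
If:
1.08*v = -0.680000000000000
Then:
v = -0.63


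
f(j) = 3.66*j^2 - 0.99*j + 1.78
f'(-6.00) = -44.91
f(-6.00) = 139.48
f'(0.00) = -0.99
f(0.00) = 1.78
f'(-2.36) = -18.27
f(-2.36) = 24.50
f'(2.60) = 18.04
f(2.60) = 23.95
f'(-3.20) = -24.41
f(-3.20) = 42.43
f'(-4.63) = -34.88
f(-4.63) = 84.82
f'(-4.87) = -36.64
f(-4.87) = 93.41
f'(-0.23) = -2.67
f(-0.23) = 2.20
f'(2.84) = 19.80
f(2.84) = 28.49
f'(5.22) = 37.22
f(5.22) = 96.34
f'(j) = 7.32*j - 0.99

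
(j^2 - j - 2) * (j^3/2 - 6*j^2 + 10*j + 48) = j^5/2 - 13*j^4/2 + 15*j^3 + 50*j^2 - 68*j - 96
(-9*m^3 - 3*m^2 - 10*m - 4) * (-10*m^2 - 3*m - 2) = 90*m^5 + 57*m^4 + 127*m^3 + 76*m^2 + 32*m + 8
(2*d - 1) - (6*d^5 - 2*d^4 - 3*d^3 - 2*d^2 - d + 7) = -6*d^5 + 2*d^4 + 3*d^3 + 2*d^2 + 3*d - 8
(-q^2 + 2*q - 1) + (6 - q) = -q^2 + q + 5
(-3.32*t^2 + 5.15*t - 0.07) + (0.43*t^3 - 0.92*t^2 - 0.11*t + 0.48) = 0.43*t^3 - 4.24*t^2 + 5.04*t + 0.41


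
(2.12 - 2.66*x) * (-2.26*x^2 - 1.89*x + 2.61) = 6.0116*x^3 + 0.2362*x^2 - 10.9494*x + 5.5332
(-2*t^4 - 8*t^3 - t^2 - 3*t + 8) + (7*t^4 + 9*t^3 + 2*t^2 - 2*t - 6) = 5*t^4 + t^3 + t^2 - 5*t + 2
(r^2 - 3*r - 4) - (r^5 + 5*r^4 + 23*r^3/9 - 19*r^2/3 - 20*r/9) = -r^5 - 5*r^4 - 23*r^3/9 + 22*r^2/3 - 7*r/9 - 4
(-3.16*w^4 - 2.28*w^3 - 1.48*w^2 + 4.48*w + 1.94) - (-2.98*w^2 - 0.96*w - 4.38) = -3.16*w^4 - 2.28*w^3 + 1.5*w^2 + 5.44*w + 6.32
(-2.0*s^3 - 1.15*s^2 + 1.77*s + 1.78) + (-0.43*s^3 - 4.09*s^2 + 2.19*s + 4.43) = -2.43*s^3 - 5.24*s^2 + 3.96*s + 6.21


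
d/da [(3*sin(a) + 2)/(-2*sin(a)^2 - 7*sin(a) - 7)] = (6*sin(a)^2 + 8*sin(a) - 7)*cos(a)/(7*sin(a) - cos(2*a) + 8)^2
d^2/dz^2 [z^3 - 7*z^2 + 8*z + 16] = 6*z - 14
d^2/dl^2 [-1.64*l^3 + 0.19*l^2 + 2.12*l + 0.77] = 0.38 - 9.84*l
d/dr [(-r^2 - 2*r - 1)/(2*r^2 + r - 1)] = 3/(4*r^2 - 4*r + 1)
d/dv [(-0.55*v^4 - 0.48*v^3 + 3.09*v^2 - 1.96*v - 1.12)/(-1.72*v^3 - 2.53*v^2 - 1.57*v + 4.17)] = (0.946*v^6 + 2.783*v^5 + 9.1197*v^4 - 14.4092*v^3 - 21.5941*v^2 + 20.1034*v - 9.9316)/(2.9584*v^6 + 8.7032*v^5 + 11.8017*v^4 - 6.4006*v^3 - 18.6353*v^2 - 13.0938*v + 17.3889)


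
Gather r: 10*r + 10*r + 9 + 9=20*r + 18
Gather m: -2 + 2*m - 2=2*m - 4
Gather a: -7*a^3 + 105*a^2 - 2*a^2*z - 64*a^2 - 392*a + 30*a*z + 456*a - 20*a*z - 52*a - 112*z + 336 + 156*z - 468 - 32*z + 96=-7*a^3 + a^2*(41 - 2*z) + a*(10*z + 12) + 12*z - 36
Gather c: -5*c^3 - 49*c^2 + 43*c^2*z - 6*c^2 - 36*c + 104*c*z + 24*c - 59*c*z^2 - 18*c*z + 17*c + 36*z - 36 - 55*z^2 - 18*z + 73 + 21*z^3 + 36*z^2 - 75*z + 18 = -5*c^3 + c^2*(43*z - 55) + c*(-59*z^2 + 86*z + 5) + 21*z^3 - 19*z^2 - 57*z + 55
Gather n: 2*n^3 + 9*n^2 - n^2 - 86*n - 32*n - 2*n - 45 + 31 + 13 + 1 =2*n^3 + 8*n^2 - 120*n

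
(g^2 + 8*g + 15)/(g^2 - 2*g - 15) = (g + 5)/(g - 5)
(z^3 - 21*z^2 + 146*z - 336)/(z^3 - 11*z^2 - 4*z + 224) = (z - 6)/(z + 4)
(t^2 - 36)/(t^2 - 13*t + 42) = (t + 6)/(t - 7)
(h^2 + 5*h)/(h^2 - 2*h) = (h + 5)/(h - 2)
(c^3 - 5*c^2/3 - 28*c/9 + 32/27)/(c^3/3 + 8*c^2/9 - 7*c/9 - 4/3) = (27*c^3 - 45*c^2 - 84*c + 32)/(3*(3*c^3 + 8*c^2 - 7*c - 12))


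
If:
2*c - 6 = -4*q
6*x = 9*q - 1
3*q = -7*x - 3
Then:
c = 265/81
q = -11/81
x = -10/27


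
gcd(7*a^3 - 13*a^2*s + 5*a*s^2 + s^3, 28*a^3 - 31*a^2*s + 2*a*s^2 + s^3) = -7*a^2 + 6*a*s + s^2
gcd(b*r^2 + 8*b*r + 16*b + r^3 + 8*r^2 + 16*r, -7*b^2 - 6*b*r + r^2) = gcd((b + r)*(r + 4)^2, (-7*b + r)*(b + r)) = b + r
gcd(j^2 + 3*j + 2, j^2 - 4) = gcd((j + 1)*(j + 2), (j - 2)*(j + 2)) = j + 2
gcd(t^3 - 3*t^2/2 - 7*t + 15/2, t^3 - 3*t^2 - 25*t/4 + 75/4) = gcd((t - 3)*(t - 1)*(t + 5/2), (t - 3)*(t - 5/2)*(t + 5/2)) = t^2 - t/2 - 15/2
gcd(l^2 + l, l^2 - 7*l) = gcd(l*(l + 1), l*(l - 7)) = l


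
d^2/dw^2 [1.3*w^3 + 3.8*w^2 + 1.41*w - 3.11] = 7.8*w + 7.6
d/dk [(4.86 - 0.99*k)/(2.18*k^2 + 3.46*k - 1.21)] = (2.1582*k^2 - 21.1896*k - 15.6177)/(4.7524*k^4 + 15.0856*k^3 + 6.696*k^2 - 8.3732*k + 1.4641)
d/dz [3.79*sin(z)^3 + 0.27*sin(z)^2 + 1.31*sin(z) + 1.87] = (11.37*sin(z)^2 + 0.54*sin(z) + 1.31)*cos(z)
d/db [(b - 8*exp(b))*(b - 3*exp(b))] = -11*b*exp(b) + 2*b + 48*exp(2*b) - 11*exp(b)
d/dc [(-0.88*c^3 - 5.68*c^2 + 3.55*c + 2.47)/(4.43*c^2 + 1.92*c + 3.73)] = (-3.8984*c^4 - 3.3792*c^3 - 36.4793*c^2 - 64.257*c + 8.4991)/(19.6249*c^4 + 17.0112*c^3 + 36.7342*c^2 + 14.3232*c + 13.9129)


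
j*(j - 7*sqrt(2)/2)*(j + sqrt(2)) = j^3 - 5*sqrt(2)*j^2/2 - 7*j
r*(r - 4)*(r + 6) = r^3 + 2*r^2 - 24*r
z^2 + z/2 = z*(z + 1/2)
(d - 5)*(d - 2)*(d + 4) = d^3 - 3*d^2 - 18*d + 40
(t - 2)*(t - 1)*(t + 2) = t^3 - t^2 - 4*t + 4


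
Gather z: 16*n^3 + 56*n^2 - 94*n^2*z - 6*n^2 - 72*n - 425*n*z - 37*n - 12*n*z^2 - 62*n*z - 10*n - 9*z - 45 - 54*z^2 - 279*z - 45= 16*n^3 + 50*n^2 - 119*n + z^2*(-12*n - 54) + z*(-94*n^2 - 487*n - 288) - 90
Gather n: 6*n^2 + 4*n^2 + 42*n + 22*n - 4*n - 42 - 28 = 10*n^2 + 60*n - 70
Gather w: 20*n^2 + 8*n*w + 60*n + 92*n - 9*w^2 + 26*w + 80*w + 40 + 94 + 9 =20*n^2 + 152*n - 9*w^2 + w*(8*n + 106) + 143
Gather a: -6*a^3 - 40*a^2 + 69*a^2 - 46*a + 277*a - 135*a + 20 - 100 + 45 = -6*a^3 + 29*a^2 + 96*a - 35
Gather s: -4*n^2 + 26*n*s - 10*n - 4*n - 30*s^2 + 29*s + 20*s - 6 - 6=-4*n^2 - 14*n - 30*s^2 + s*(26*n + 49) - 12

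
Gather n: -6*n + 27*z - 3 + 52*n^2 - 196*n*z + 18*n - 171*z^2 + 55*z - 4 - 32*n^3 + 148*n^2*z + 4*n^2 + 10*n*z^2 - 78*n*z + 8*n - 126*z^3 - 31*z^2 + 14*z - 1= -32*n^3 + n^2*(148*z + 56) + n*(10*z^2 - 274*z + 20) - 126*z^3 - 202*z^2 + 96*z - 8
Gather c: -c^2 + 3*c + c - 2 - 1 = -c^2 + 4*c - 3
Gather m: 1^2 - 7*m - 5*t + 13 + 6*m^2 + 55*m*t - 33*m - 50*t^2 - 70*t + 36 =6*m^2 + m*(55*t - 40) - 50*t^2 - 75*t + 50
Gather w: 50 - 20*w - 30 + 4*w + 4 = 24 - 16*w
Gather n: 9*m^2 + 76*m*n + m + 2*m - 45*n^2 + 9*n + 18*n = 9*m^2 + 3*m - 45*n^2 + n*(76*m + 27)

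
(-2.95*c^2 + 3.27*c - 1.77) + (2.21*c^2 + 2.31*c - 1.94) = -0.74*c^2 + 5.58*c - 3.71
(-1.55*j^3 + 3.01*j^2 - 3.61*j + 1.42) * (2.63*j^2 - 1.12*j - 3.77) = -4.0765*j^5 + 9.6523*j^4 - 7.022*j^3 - 3.5699*j^2 + 12.0193*j - 5.3534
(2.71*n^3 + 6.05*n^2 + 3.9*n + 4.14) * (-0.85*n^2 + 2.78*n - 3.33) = -2.3035*n^5 + 2.3913*n^4 + 4.4797*n^3 - 12.8235*n^2 - 1.4778*n - 13.7862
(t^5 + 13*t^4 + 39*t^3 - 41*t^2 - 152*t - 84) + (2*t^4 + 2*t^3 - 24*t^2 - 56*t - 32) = t^5 + 15*t^4 + 41*t^3 - 65*t^2 - 208*t - 116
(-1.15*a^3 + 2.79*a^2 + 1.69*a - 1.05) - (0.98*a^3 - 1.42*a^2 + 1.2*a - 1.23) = -2.13*a^3 + 4.21*a^2 + 0.49*a + 0.18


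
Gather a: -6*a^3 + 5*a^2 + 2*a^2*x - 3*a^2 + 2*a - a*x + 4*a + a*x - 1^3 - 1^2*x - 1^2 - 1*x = -6*a^3 + a^2*(2*x + 2) + 6*a - 2*x - 2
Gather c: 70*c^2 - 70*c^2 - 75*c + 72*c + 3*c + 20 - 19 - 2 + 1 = 0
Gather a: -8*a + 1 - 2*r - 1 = -8*a - 2*r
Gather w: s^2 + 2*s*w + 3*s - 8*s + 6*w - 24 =s^2 - 5*s + w*(2*s + 6) - 24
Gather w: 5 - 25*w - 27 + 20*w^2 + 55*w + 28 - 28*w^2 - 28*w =-8*w^2 + 2*w + 6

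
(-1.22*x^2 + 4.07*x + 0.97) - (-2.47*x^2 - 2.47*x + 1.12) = 1.25*x^2 + 6.54*x - 0.15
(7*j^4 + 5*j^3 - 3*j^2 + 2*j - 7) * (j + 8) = 7*j^5 + 61*j^4 + 37*j^3 - 22*j^2 + 9*j - 56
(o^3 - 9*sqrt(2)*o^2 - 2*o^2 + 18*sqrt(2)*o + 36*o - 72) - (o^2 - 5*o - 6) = o^3 - 9*sqrt(2)*o^2 - 3*o^2 + 18*sqrt(2)*o + 41*o - 66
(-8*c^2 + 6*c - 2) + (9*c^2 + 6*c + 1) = c^2 + 12*c - 1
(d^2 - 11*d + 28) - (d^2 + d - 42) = 70 - 12*d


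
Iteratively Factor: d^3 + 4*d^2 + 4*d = (d + 2)*(d^2 + 2*d) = d*(d + 2)*(d + 2)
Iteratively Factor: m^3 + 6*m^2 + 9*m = (m)*(m^2 + 6*m + 9) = m*(m + 3)*(m + 3)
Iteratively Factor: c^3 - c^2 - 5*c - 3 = (c + 1)*(c^2 - 2*c - 3) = (c - 3)*(c + 1)*(c + 1)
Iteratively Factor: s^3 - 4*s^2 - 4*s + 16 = (s + 2)*(s^2 - 6*s + 8) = (s - 2)*(s + 2)*(s - 4)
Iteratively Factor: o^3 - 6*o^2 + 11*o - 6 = (o - 1)*(o^2 - 5*o + 6) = (o - 3)*(o - 1)*(o - 2)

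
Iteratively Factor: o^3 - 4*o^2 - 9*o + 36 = (o - 4)*(o^2 - 9) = (o - 4)*(o + 3)*(o - 3)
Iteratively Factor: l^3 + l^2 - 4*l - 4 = (l - 2)*(l^2 + 3*l + 2) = (l - 2)*(l + 2)*(l + 1)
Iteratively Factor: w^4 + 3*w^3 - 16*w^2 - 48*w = (w + 3)*(w^3 - 16*w) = w*(w + 3)*(w^2 - 16) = w*(w + 3)*(w + 4)*(w - 4)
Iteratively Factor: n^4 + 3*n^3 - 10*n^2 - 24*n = (n + 4)*(n^3 - n^2 - 6*n) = n*(n + 4)*(n^2 - n - 6) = n*(n - 3)*(n + 4)*(n + 2)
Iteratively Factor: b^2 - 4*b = (b - 4)*(b)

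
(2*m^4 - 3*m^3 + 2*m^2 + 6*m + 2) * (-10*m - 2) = -20*m^5 + 26*m^4 - 14*m^3 - 64*m^2 - 32*m - 4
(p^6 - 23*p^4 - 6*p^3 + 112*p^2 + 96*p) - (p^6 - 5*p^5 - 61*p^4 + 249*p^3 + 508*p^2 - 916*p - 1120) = 5*p^5 + 38*p^4 - 255*p^3 - 396*p^2 + 1012*p + 1120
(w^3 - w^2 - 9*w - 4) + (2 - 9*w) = w^3 - w^2 - 18*w - 2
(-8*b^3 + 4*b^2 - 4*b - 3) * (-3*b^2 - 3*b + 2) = 24*b^5 + 12*b^4 - 16*b^3 + 29*b^2 + b - 6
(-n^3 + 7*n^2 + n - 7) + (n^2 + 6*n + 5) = -n^3 + 8*n^2 + 7*n - 2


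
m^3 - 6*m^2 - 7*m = m*(m - 7)*(m + 1)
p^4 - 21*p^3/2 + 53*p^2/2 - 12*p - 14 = (p - 7)*(p - 2)^2*(p + 1/2)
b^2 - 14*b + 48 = (b - 8)*(b - 6)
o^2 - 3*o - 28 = (o - 7)*(o + 4)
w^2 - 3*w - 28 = (w - 7)*(w + 4)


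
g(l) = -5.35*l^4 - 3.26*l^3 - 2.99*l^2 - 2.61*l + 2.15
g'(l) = -21.4*l^3 - 9.78*l^2 - 5.98*l - 2.61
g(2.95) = -520.44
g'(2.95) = -654.75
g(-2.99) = -357.24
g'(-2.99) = 499.88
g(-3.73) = -896.13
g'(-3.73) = 994.18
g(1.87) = -99.93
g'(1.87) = -187.93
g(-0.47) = 2.79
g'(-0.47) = 0.26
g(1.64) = -63.25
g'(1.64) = -133.12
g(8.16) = -25709.51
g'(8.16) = -12330.06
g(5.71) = -6404.35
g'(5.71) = -4339.65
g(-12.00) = -105701.41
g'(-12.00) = 35640.03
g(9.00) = -37741.42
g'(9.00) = -16449.21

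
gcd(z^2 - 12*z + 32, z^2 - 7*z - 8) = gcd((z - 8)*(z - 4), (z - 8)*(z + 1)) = z - 8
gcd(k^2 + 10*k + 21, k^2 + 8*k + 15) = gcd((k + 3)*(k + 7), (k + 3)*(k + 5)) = k + 3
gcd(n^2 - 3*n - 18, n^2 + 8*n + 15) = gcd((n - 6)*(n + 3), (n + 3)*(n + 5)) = n + 3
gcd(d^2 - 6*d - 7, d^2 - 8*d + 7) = d - 7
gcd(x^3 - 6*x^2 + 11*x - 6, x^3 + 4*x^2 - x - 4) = x - 1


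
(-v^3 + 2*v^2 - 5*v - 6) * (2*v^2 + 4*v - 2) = -2*v^5 - 36*v^2 - 14*v + 12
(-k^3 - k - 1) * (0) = 0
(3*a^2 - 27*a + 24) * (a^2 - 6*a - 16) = 3*a^4 - 45*a^3 + 138*a^2 + 288*a - 384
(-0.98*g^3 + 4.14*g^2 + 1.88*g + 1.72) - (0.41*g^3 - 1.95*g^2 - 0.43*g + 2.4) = -1.39*g^3 + 6.09*g^2 + 2.31*g - 0.68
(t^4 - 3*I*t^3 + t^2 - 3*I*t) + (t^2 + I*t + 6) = t^4 - 3*I*t^3 + 2*t^2 - 2*I*t + 6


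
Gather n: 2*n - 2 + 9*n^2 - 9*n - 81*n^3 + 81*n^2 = -81*n^3 + 90*n^2 - 7*n - 2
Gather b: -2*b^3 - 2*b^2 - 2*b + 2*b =-2*b^3 - 2*b^2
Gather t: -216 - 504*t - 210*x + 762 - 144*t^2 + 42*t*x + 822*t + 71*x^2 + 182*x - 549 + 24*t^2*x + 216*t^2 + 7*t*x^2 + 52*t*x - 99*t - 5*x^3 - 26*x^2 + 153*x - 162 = t^2*(24*x + 72) + t*(7*x^2 + 94*x + 219) - 5*x^3 + 45*x^2 + 125*x - 165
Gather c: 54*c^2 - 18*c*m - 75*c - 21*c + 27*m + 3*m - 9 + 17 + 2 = 54*c^2 + c*(-18*m - 96) + 30*m + 10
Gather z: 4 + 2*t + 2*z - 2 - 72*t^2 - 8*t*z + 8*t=-72*t^2 + 10*t + z*(2 - 8*t) + 2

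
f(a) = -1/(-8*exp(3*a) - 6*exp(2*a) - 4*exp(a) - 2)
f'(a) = -(24*exp(3*a) + 12*exp(2*a) + 4*exp(a))/(-8*exp(3*a) - 6*exp(2*a) - 4*exp(a) - 2)^2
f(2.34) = 0.00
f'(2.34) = -0.00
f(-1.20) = 0.25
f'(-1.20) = -0.19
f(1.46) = 0.00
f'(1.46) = -0.00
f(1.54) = 0.00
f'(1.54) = -0.00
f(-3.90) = 0.48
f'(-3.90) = -0.02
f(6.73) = 0.00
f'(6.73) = -0.00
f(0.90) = 0.01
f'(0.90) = -0.02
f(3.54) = 0.00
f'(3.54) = -0.00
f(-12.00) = 0.50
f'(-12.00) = 0.00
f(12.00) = 0.00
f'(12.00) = 0.00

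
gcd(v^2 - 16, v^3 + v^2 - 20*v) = v - 4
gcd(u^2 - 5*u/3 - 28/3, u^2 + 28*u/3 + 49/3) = u + 7/3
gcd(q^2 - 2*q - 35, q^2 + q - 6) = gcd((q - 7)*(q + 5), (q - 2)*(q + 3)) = 1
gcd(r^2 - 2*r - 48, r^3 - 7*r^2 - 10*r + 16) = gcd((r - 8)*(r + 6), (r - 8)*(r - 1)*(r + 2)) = r - 8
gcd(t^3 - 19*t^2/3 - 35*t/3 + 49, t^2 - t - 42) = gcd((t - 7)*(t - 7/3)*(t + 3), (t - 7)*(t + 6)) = t - 7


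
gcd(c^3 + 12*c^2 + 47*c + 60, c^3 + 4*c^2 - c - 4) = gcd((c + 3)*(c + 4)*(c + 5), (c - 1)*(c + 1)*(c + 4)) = c + 4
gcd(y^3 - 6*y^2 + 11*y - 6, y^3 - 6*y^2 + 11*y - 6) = y^3 - 6*y^2 + 11*y - 6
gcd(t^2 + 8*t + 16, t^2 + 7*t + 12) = t + 4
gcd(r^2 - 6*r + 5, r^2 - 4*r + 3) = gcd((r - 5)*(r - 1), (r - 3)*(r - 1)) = r - 1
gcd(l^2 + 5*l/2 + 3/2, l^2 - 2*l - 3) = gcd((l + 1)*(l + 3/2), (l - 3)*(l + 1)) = l + 1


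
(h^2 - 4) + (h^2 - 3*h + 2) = 2*h^2 - 3*h - 2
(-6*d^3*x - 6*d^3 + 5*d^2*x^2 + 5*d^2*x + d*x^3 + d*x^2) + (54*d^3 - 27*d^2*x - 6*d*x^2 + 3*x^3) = -6*d^3*x + 48*d^3 + 5*d^2*x^2 - 22*d^2*x + d*x^3 - 5*d*x^2 + 3*x^3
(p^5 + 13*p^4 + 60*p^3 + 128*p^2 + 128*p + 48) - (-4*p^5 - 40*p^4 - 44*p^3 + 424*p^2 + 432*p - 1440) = 5*p^5 + 53*p^4 + 104*p^3 - 296*p^2 - 304*p + 1488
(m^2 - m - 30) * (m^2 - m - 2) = m^4 - 2*m^3 - 31*m^2 + 32*m + 60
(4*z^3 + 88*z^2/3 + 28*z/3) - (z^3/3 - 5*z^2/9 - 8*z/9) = 11*z^3/3 + 269*z^2/9 + 92*z/9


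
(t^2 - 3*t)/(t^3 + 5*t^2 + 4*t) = (t - 3)/(t^2 + 5*t + 4)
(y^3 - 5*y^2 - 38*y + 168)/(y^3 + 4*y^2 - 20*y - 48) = (y - 7)/(y + 2)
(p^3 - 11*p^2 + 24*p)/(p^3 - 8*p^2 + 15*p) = (p - 8)/(p - 5)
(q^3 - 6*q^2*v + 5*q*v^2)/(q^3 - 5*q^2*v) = (q - v)/q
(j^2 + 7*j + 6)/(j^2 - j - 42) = (j + 1)/(j - 7)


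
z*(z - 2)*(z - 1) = z^3 - 3*z^2 + 2*z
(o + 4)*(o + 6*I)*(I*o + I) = I*o^3 - 6*o^2 + 5*I*o^2 - 30*o + 4*I*o - 24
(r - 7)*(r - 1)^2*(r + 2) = r^4 - 7*r^3 - 3*r^2 + 23*r - 14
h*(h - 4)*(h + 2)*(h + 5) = h^4 + 3*h^3 - 18*h^2 - 40*h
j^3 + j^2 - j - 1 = (j - 1)*(j + 1)^2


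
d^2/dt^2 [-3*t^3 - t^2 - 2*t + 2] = -18*t - 2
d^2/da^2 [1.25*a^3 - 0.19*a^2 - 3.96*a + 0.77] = 7.5*a - 0.38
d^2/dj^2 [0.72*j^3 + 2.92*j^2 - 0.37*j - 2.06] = 4.32*j + 5.84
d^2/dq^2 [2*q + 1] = 0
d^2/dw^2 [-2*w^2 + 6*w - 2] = -4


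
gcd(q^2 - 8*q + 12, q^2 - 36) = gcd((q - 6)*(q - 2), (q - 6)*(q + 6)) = q - 6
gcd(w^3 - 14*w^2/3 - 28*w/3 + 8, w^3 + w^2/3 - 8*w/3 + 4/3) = w^2 + 4*w/3 - 4/3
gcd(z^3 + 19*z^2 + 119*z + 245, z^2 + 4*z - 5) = z + 5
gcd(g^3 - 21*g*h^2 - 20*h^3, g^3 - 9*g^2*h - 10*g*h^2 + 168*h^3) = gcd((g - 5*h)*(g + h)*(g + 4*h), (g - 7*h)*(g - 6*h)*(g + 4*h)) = g + 4*h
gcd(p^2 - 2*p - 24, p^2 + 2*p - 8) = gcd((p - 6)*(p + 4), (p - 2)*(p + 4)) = p + 4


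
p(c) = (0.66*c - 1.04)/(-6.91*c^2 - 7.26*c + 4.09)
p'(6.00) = 0.00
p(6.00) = -0.01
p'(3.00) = -0.00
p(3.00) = -0.01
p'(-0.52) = 0.11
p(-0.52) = -0.23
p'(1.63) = -0.02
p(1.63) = -0.00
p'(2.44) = -0.00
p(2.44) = -0.01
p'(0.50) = -6.78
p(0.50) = 0.56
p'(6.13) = 0.00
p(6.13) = -0.01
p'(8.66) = 0.00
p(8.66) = -0.01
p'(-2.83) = 0.08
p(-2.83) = 0.09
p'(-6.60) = 0.00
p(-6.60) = 0.02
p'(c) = (0.66*c - 1.04)*(13.82*c + 7.26)/(-6.91*c^2 - 7.26*c + 4.09)^2 + 0.66/(-6.91*c^2 - 7.26*c + 4.09) = (4.5606*c^2 - 14.3728*c - 4.851)/(47.7481*c^4 + 100.3332*c^3 - 3.8162*c^2 - 59.3868*c + 16.7281)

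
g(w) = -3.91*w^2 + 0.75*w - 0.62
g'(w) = 0.75 - 7.82*w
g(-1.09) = -6.08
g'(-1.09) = 9.27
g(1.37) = -6.93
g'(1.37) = -9.96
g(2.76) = -28.33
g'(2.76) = -20.83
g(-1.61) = -11.96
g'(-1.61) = 13.34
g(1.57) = -9.08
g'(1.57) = -11.53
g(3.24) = -39.24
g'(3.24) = -24.59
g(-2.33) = -23.59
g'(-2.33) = 18.97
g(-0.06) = -0.68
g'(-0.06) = 1.22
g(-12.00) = -572.66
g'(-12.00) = 94.59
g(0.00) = -0.62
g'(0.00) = 0.75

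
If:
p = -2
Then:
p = -2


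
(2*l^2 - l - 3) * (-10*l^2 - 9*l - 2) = -20*l^4 - 8*l^3 + 35*l^2 + 29*l + 6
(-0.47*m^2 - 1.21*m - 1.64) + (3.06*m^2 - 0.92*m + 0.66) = 2.59*m^2 - 2.13*m - 0.98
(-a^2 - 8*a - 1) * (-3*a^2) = 3*a^4 + 24*a^3 + 3*a^2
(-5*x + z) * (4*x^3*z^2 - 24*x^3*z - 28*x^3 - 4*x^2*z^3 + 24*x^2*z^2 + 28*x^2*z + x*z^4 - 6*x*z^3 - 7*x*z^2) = -20*x^4*z^2 + 120*x^4*z + 140*x^4 + 24*x^3*z^3 - 144*x^3*z^2 - 168*x^3*z - 9*x^2*z^4 + 54*x^2*z^3 + 63*x^2*z^2 + x*z^5 - 6*x*z^4 - 7*x*z^3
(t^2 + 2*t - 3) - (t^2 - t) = 3*t - 3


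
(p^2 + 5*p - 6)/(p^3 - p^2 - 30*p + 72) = (p - 1)/(p^2 - 7*p + 12)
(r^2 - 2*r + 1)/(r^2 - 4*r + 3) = (r - 1)/(r - 3)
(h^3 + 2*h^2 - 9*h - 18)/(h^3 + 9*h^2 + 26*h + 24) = (h - 3)/(h + 4)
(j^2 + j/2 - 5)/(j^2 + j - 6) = (j + 5/2)/(j + 3)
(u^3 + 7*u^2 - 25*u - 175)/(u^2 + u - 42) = (u^2 - 25)/(u - 6)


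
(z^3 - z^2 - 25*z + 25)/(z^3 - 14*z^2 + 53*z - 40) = (z + 5)/(z - 8)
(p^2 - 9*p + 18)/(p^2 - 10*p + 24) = (p - 3)/(p - 4)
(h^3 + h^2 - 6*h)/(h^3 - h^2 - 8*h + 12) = h/(h - 2)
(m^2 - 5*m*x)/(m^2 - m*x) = (m - 5*x)/(m - x)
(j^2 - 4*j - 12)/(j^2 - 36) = (j + 2)/(j + 6)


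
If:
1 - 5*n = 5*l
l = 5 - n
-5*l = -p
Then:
No Solution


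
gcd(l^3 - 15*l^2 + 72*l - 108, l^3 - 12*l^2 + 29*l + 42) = l - 6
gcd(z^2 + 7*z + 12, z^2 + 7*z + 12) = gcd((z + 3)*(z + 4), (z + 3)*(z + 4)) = z^2 + 7*z + 12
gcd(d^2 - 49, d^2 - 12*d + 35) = d - 7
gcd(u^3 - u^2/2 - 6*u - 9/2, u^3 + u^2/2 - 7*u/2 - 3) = u^2 + 5*u/2 + 3/2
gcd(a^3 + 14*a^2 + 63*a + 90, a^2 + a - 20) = a + 5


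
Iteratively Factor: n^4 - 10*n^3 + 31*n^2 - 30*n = (n - 2)*(n^3 - 8*n^2 + 15*n) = (n - 3)*(n - 2)*(n^2 - 5*n) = n*(n - 3)*(n - 2)*(n - 5)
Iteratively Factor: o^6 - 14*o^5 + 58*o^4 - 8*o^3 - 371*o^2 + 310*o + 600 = (o + 2)*(o^5 - 16*o^4 + 90*o^3 - 188*o^2 + 5*o + 300) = (o + 1)*(o + 2)*(o^4 - 17*o^3 + 107*o^2 - 295*o + 300) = (o - 5)*(o + 1)*(o + 2)*(o^3 - 12*o^2 + 47*o - 60) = (o - 5)*(o - 4)*(o + 1)*(o + 2)*(o^2 - 8*o + 15) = (o - 5)^2*(o - 4)*(o + 1)*(o + 2)*(o - 3)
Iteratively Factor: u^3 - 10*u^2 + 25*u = (u - 5)*(u^2 - 5*u) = u*(u - 5)*(u - 5)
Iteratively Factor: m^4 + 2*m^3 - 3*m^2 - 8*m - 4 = (m - 2)*(m^3 + 4*m^2 + 5*m + 2) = (m - 2)*(m + 2)*(m^2 + 2*m + 1) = (m - 2)*(m + 1)*(m + 2)*(m + 1)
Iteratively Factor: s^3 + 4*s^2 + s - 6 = (s + 2)*(s^2 + 2*s - 3) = (s - 1)*(s + 2)*(s + 3)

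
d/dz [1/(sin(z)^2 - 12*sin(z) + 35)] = 2*(6 - sin(z))*cos(z)/(sin(z)^2 - 12*sin(z) + 35)^2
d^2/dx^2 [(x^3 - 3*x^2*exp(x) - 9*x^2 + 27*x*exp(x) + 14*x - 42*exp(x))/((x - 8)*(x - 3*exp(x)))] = 12/(x^3 - 24*x^2 + 192*x - 512)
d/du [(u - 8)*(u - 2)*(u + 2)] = 3*u^2 - 16*u - 4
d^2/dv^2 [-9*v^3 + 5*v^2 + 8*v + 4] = 10 - 54*v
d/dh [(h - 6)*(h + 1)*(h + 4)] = 3*h^2 - 2*h - 26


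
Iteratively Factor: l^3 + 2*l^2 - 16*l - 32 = (l + 2)*(l^2 - 16) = (l - 4)*(l + 2)*(l + 4)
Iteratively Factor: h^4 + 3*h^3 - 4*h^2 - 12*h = (h)*(h^3 + 3*h^2 - 4*h - 12) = h*(h - 2)*(h^2 + 5*h + 6) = h*(h - 2)*(h + 2)*(h + 3)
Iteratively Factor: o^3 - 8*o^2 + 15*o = (o)*(o^2 - 8*o + 15) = o*(o - 3)*(o - 5)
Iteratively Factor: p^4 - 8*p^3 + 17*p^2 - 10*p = (p - 2)*(p^3 - 6*p^2 + 5*p) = (p - 2)*(p - 1)*(p^2 - 5*p) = p*(p - 2)*(p - 1)*(p - 5)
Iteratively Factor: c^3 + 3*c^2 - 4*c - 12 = (c + 3)*(c^2 - 4) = (c + 2)*(c + 3)*(c - 2)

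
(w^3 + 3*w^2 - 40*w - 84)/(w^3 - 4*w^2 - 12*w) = (w + 7)/w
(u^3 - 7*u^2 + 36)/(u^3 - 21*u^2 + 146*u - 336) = (u^2 - u - 6)/(u^2 - 15*u + 56)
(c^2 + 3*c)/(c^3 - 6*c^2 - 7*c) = (c + 3)/(c^2 - 6*c - 7)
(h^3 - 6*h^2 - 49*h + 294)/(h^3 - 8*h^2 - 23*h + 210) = (h + 7)/(h + 5)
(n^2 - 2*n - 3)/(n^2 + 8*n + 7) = (n - 3)/(n + 7)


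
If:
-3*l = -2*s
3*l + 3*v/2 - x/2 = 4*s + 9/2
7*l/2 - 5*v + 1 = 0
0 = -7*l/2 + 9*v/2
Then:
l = 18/7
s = 27/7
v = 2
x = -129/7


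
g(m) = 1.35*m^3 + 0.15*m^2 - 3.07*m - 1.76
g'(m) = 4.05*m^2 + 0.3*m - 3.07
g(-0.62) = -0.12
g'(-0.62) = -1.70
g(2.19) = 6.42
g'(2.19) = 17.01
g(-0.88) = 0.14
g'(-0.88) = -0.20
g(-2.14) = -7.73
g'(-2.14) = 14.84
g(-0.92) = 0.14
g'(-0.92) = 0.08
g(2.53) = 13.30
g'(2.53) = 23.61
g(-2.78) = -21.07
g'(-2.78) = 27.40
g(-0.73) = 0.04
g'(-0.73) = -1.13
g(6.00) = 276.82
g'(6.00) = 144.53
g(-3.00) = -27.65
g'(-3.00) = 32.48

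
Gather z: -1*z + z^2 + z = z^2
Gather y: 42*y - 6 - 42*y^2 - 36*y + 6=-42*y^2 + 6*y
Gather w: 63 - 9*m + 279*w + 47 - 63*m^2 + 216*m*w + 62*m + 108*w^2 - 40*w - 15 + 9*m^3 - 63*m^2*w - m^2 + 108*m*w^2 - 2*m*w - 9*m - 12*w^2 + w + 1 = 9*m^3 - 64*m^2 + 44*m + w^2*(108*m + 96) + w*(-63*m^2 + 214*m + 240) + 96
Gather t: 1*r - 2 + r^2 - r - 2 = r^2 - 4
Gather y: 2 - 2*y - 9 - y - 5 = -3*y - 12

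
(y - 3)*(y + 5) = y^2 + 2*y - 15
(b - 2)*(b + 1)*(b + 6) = b^3 + 5*b^2 - 8*b - 12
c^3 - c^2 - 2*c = c*(c - 2)*(c + 1)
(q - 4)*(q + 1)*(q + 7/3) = q^3 - 2*q^2/3 - 11*q - 28/3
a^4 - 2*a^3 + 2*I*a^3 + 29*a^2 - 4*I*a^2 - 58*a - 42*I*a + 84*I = (a - 2)*(a - 3*I)*(a - 2*I)*(a + 7*I)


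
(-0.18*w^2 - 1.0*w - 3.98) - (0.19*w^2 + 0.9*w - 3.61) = -0.37*w^2 - 1.9*w - 0.37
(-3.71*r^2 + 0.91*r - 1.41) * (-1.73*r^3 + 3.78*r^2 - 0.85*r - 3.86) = 6.4183*r^5 - 15.5981*r^4 + 9.0326*r^3 + 8.2173*r^2 - 2.3141*r + 5.4426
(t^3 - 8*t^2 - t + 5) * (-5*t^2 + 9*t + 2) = -5*t^5 + 49*t^4 - 65*t^3 - 50*t^2 + 43*t + 10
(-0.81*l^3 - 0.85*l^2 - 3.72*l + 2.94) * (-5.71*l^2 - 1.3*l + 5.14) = 4.6251*l^5 + 5.9065*l^4 + 18.1828*l^3 - 16.3204*l^2 - 22.9428*l + 15.1116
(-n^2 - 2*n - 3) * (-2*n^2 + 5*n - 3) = 2*n^4 - n^3 - n^2 - 9*n + 9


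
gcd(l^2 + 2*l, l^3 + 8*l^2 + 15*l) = l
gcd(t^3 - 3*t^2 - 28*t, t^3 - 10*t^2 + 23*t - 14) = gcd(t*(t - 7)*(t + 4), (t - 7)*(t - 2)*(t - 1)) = t - 7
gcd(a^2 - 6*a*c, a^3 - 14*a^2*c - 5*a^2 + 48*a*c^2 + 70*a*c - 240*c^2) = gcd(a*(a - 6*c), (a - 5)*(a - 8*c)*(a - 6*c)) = a - 6*c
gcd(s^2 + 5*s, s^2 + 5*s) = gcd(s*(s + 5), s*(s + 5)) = s^2 + 5*s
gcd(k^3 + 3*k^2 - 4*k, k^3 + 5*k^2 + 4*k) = k^2 + 4*k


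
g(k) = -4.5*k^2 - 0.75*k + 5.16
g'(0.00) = -0.75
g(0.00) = 5.16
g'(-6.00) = 53.25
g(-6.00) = -152.34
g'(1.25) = -12.00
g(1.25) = -2.81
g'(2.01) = -18.84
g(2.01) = -14.53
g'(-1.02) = 8.43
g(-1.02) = 1.24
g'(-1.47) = 12.48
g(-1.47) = -3.46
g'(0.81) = -8.04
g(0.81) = 1.60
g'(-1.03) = 8.52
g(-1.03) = 1.16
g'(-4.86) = 42.99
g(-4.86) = -97.48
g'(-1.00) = 8.25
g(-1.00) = 1.41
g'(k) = -9.0*k - 0.75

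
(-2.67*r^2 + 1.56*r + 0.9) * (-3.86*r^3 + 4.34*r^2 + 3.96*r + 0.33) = 10.3062*r^5 - 17.6094*r^4 - 7.2768*r^3 + 9.2025*r^2 + 4.0788*r + 0.297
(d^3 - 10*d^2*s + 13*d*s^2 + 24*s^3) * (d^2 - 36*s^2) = d^5 - 10*d^4*s - 23*d^3*s^2 + 384*d^2*s^3 - 468*d*s^4 - 864*s^5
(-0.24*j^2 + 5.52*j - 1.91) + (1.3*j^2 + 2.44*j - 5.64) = 1.06*j^2 + 7.96*j - 7.55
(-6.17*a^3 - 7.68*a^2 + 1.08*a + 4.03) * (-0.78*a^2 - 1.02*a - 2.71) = 4.8126*a^5 + 12.2838*a^4 + 23.7119*a^3 + 16.5678*a^2 - 7.0374*a - 10.9213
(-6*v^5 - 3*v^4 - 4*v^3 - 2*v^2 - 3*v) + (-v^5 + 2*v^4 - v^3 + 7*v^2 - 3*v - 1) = -7*v^5 - v^4 - 5*v^3 + 5*v^2 - 6*v - 1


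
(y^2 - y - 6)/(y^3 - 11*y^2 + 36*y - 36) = (y + 2)/(y^2 - 8*y + 12)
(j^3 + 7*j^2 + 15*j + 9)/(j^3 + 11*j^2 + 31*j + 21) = (j + 3)/(j + 7)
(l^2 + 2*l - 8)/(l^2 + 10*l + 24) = (l - 2)/(l + 6)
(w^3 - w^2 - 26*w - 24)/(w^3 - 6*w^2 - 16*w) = (-w^3 + w^2 + 26*w + 24)/(w*(-w^2 + 6*w + 16))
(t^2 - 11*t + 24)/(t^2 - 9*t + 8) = (t - 3)/(t - 1)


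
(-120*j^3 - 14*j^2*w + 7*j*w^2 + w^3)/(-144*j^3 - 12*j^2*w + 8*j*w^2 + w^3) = (5*j + w)/(6*j + w)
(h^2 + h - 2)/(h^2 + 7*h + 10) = (h - 1)/(h + 5)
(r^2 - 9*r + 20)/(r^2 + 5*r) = (r^2 - 9*r + 20)/(r*(r + 5))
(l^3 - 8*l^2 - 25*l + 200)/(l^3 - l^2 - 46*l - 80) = (l - 5)/(l + 2)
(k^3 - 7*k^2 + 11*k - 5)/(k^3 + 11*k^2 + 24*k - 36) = (k^2 - 6*k + 5)/(k^2 + 12*k + 36)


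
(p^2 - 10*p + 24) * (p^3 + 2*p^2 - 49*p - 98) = p^5 - 8*p^4 - 45*p^3 + 440*p^2 - 196*p - 2352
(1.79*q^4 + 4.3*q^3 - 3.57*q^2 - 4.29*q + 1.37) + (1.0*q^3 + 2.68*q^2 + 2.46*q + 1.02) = 1.79*q^4 + 5.3*q^3 - 0.89*q^2 - 1.83*q + 2.39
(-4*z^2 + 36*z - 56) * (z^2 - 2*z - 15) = -4*z^4 + 44*z^3 - 68*z^2 - 428*z + 840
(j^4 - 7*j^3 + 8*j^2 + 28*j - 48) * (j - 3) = j^5 - 10*j^4 + 29*j^3 + 4*j^2 - 132*j + 144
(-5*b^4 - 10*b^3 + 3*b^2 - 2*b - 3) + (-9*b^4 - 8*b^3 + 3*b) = -14*b^4 - 18*b^3 + 3*b^2 + b - 3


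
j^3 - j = j*(j - 1)*(j + 1)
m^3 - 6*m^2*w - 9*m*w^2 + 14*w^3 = (m - 7*w)*(m - w)*(m + 2*w)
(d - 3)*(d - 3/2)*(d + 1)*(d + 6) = d^4 + 5*d^3/2 - 21*d^2 + 9*d/2 + 27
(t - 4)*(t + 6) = t^2 + 2*t - 24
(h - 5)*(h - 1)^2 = h^3 - 7*h^2 + 11*h - 5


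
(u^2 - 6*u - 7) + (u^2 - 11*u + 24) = 2*u^2 - 17*u + 17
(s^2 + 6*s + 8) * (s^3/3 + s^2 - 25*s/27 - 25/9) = s^5/3 + 3*s^4 + 209*s^3/27 - s^2/3 - 650*s/27 - 200/9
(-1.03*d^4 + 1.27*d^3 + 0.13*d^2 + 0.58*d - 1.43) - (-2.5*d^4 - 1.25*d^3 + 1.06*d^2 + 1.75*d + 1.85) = 1.47*d^4 + 2.52*d^3 - 0.93*d^2 - 1.17*d - 3.28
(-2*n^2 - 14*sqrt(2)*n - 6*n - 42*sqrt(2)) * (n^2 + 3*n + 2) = -2*n^4 - 14*sqrt(2)*n^3 - 12*n^3 - 84*sqrt(2)*n^2 - 22*n^2 - 154*sqrt(2)*n - 12*n - 84*sqrt(2)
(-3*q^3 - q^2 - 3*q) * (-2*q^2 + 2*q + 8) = 6*q^5 - 4*q^4 - 20*q^3 - 14*q^2 - 24*q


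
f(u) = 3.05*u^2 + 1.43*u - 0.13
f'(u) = 6.1*u + 1.43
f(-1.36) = 3.57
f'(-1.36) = -6.87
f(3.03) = 32.20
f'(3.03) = 19.91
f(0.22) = 0.33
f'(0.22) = 2.77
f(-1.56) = 5.06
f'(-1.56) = -8.09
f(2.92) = 30.05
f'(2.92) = 19.24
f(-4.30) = 50.12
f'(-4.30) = -24.80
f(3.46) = 41.33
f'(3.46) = 22.54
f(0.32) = 0.64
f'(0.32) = 3.38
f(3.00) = 31.61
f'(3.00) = 19.73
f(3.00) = 31.61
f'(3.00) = 19.73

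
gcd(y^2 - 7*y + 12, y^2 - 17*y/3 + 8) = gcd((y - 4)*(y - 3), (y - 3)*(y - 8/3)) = y - 3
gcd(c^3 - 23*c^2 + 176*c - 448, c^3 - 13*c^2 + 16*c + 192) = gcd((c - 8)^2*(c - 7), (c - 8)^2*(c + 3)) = c^2 - 16*c + 64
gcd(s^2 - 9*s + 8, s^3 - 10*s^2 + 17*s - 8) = s^2 - 9*s + 8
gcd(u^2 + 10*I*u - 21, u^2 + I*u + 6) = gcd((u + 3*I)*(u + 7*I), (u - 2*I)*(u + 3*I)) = u + 3*I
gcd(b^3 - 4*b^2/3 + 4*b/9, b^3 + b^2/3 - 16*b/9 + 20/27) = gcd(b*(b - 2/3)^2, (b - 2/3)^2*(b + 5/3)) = b^2 - 4*b/3 + 4/9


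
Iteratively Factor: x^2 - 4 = (x + 2)*(x - 2)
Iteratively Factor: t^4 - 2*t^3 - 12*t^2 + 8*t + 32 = (t + 2)*(t^3 - 4*t^2 - 4*t + 16) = (t - 2)*(t + 2)*(t^2 - 2*t - 8) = (t - 2)*(t + 2)^2*(t - 4)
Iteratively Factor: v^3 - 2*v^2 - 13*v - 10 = (v - 5)*(v^2 + 3*v + 2) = (v - 5)*(v + 2)*(v + 1)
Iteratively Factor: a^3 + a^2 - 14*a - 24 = (a - 4)*(a^2 + 5*a + 6) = (a - 4)*(a + 3)*(a + 2)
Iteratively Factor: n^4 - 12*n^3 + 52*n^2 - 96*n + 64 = (n - 2)*(n^3 - 10*n^2 + 32*n - 32) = (n - 2)^2*(n^2 - 8*n + 16) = (n - 4)*(n - 2)^2*(n - 4)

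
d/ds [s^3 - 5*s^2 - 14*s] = 3*s^2 - 10*s - 14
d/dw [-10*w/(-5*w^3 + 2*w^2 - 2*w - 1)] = 10*(-10*w^3 + 2*w^2 + 1)/(25*w^6 - 20*w^5 + 24*w^4 + 2*w^3 + 4*w + 1)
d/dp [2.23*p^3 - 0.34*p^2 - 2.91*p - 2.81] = 6.69*p^2 - 0.68*p - 2.91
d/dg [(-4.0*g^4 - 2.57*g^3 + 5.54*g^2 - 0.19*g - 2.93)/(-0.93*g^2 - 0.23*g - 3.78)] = (7.44*g^5 + 5.1501*g^4 + 61.6622*g^3 + 27.6929*g^2 - 47.3322*g + 0.0442999999999999)/(0.8649*g^4 + 0.4278*g^3 + 7.0837*g^2 + 1.7388*g + 14.2884)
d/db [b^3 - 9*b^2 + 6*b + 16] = 3*b^2 - 18*b + 6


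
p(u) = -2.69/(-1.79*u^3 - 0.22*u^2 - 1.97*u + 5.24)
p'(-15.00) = -0.00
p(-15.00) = -0.00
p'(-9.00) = -0.00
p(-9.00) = -0.00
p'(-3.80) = -0.02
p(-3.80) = -0.02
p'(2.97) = -0.06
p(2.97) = 0.05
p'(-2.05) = -0.11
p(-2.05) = -0.11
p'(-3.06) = -0.04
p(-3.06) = -0.04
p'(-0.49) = -0.20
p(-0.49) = -0.42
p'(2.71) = -0.08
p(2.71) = 0.07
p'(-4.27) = -0.01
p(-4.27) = -0.02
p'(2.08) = -0.28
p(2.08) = 0.17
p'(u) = -2.69*(5.37*u^2 + 0.44*u + 1.97)/(-1.79*u^3 - 0.22*u^2 - 1.97*u + 5.24)^2 = (-14.4453*u^2 - 1.1836*u - 5.2993)/(1.79*u^3 + 0.22*u^2 + 1.97*u - 5.24)^2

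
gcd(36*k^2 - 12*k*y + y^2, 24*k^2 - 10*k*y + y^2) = -6*k + y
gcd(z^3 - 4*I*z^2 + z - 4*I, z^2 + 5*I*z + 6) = z - I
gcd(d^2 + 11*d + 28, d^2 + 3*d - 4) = d + 4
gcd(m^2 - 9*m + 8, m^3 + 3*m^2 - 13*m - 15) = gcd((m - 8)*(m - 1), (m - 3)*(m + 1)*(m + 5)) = 1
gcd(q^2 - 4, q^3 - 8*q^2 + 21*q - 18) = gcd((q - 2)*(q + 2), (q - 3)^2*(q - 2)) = q - 2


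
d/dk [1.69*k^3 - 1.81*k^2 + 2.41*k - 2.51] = 5.07*k^2 - 3.62*k + 2.41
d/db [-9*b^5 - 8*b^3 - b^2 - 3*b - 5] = -45*b^4 - 24*b^2 - 2*b - 3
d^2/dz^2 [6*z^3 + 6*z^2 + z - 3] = 36*z + 12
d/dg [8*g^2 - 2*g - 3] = 16*g - 2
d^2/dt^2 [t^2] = 2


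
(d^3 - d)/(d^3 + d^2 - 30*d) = (d^2 - 1)/(d^2 + d - 30)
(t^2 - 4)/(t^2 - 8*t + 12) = (t + 2)/(t - 6)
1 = 1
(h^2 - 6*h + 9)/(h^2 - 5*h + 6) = (h - 3)/(h - 2)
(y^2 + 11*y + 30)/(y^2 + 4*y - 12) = (y + 5)/(y - 2)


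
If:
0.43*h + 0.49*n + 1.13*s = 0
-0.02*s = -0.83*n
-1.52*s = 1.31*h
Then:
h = 0.00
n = 0.00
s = 0.00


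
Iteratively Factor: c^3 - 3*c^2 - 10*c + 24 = (c - 4)*(c^2 + c - 6) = (c - 4)*(c - 2)*(c + 3)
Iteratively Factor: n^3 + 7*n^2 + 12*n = (n + 3)*(n^2 + 4*n) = (n + 3)*(n + 4)*(n)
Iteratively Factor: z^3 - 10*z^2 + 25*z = (z - 5)*(z^2 - 5*z) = z*(z - 5)*(z - 5)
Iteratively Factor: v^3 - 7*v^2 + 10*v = (v - 2)*(v^2 - 5*v) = v*(v - 2)*(v - 5)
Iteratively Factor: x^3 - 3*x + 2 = (x - 1)*(x^2 + x - 2) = (x - 1)^2*(x + 2)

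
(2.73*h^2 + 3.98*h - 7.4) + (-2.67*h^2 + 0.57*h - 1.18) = 0.0600000000000001*h^2 + 4.55*h - 8.58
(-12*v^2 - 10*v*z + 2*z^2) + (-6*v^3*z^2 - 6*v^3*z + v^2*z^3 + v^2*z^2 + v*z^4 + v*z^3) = -6*v^3*z^2 - 6*v^3*z + v^2*z^3 + v^2*z^2 - 12*v^2 + v*z^4 + v*z^3 - 10*v*z + 2*z^2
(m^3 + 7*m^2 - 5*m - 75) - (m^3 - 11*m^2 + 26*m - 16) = 18*m^2 - 31*m - 59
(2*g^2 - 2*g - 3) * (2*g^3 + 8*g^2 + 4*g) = 4*g^5 + 12*g^4 - 14*g^3 - 32*g^2 - 12*g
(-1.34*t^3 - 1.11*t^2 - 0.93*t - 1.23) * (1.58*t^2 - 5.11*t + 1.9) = -2.1172*t^5 + 5.0936*t^4 + 1.6567*t^3 + 0.6999*t^2 + 4.5183*t - 2.337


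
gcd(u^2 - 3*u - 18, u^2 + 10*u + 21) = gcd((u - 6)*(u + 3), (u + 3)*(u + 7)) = u + 3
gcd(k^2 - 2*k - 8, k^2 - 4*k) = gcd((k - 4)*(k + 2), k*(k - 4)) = k - 4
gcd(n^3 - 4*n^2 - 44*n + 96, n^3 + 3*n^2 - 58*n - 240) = n^2 - 2*n - 48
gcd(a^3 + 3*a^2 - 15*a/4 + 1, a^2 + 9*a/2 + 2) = a + 4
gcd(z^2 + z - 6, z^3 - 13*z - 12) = z + 3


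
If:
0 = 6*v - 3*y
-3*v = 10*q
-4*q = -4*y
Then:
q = 0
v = 0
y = 0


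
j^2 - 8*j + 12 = (j - 6)*(j - 2)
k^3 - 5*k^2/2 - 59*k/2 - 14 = (k - 7)*(k + 1/2)*(k + 4)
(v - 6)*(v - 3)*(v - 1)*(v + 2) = v^4 - 8*v^3 + 7*v^2 + 36*v - 36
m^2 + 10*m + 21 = (m + 3)*(m + 7)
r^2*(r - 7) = r^3 - 7*r^2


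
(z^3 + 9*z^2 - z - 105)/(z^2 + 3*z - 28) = (z^2 + 2*z - 15)/(z - 4)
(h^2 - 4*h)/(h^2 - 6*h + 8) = h/(h - 2)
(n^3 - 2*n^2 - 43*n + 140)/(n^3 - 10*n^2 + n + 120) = (n^2 + 3*n - 28)/(n^2 - 5*n - 24)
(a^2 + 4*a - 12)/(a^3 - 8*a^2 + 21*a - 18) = (a + 6)/(a^2 - 6*a + 9)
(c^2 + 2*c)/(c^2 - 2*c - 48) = c*(c + 2)/(c^2 - 2*c - 48)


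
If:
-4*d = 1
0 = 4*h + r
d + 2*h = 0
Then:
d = -1/4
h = 1/8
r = -1/2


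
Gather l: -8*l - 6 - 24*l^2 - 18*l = -24*l^2 - 26*l - 6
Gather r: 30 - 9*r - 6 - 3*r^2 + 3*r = -3*r^2 - 6*r + 24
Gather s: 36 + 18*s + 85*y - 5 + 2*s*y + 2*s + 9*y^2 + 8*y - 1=s*(2*y + 20) + 9*y^2 + 93*y + 30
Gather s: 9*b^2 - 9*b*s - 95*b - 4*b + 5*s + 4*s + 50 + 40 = 9*b^2 - 99*b + s*(9 - 9*b) + 90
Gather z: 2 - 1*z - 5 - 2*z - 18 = -3*z - 21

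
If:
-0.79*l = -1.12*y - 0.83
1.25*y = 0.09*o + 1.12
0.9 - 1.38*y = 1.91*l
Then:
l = 0.67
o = -16.20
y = -0.27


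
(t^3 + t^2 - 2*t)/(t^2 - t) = t + 2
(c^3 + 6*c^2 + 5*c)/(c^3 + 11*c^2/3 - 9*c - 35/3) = 3*c/(3*c - 7)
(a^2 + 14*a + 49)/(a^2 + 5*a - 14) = (a + 7)/(a - 2)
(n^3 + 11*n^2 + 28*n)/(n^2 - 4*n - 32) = n*(n + 7)/(n - 8)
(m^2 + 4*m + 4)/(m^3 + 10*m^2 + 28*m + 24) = 1/(m + 6)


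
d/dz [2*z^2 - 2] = 4*z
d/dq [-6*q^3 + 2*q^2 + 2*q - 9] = -18*q^2 + 4*q + 2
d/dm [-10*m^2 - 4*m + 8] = -20*m - 4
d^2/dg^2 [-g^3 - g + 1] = -6*g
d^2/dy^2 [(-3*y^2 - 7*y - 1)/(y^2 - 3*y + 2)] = 2*(-16*y^3 + 15*y^2 + 51*y - 61)/(y^6 - 9*y^5 + 33*y^4 - 63*y^3 + 66*y^2 - 36*y + 8)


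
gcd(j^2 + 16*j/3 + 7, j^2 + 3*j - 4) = 1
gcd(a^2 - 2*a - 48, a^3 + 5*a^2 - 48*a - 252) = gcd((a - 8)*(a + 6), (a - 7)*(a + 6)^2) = a + 6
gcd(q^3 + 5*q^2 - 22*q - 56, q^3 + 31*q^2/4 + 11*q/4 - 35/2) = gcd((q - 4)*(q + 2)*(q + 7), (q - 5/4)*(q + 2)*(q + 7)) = q^2 + 9*q + 14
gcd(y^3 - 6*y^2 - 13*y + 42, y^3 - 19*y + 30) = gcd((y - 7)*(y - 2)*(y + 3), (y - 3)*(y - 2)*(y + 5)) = y - 2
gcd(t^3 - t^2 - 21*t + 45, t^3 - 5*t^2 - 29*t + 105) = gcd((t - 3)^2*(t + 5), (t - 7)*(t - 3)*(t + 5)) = t^2 + 2*t - 15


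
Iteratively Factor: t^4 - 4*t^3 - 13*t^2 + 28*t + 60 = (t - 5)*(t^3 + t^2 - 8*t - 12) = (t - 5)*(t + 2)*(t^2 - t - 6) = (t - 5)*(t + 2)^2*(t - 3)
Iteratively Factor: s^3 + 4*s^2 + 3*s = (s)*(s^2 + 4*s + 3) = s*(s + 1)*(s + 3)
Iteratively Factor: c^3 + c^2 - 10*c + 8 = (c - 2)*(c^2 + 3*c - 4) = (c - 2)*(c - 1)*(c + 4)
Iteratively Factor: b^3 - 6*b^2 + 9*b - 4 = (b - 4)*(b^2 - 2*b + 1) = (b - 4)*(b - 1)*(b - 1)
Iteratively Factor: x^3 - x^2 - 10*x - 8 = (x + 1)*(x^2 - 2*x - 8) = (x + 1)*(x + 2)*(x - 4)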